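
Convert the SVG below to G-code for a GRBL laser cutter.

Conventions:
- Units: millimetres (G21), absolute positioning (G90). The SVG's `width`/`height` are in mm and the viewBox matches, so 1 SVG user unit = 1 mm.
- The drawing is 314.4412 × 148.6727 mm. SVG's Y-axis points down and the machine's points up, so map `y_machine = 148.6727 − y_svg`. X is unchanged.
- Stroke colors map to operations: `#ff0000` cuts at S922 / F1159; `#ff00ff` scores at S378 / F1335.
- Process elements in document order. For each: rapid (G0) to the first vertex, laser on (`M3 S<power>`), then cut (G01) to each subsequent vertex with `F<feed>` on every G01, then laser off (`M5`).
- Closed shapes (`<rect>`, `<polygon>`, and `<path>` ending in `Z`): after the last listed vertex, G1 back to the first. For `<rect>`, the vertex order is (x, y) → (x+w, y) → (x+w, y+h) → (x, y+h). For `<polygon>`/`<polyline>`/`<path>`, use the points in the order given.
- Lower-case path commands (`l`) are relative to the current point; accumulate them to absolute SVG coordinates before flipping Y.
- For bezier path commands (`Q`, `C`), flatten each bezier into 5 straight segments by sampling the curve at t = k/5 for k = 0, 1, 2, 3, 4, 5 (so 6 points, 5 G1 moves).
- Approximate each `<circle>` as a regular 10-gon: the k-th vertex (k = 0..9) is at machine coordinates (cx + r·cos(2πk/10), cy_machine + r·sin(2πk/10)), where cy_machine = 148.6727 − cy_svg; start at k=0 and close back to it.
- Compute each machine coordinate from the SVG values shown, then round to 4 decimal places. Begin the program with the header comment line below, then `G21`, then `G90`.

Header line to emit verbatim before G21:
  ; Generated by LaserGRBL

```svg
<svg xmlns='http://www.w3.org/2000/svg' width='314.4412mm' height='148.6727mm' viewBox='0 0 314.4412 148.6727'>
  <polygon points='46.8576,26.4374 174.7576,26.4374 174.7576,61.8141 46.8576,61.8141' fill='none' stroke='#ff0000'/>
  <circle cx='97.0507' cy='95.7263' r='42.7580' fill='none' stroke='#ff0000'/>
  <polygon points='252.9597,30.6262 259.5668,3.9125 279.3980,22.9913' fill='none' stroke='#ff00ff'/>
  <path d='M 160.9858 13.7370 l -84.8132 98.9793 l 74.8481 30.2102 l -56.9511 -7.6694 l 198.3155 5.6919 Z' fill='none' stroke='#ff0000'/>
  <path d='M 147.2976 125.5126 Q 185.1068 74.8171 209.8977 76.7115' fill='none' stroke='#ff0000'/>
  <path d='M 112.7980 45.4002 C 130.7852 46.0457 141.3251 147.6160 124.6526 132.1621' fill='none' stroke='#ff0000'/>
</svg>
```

; Generated by LaserGRBL
G21
G90
G0 X46.8576 Y122.2353
M3 S922
G01 X174.7576 Y122.2353 F1159
G01 X174.7576 Y86.8586 F1159
G01 X46.8576 Y86.8586 F1159
G01 X46.8576 Y122.2353 F1159
M5
G0 X139.8087 Y52.9464
M3 S922
G01 X131.6426 Y78.0789 F1159
G01 X110.2636 Y93.6117 F1159
G01 X83.8378 Y93.6117 F1159
G01 X62.4588 Y78.0789 F1159
G01 X54.2927 Y52.9464 F1159
G01 X62.4588 Y27.8139 F1159
G01 X83.8378 Y12.2811 F1159
G01 X110.2636 Y12.2811 F1159
G01 X131.6426 Y27.8139 F1159
G01 X139.8087 Y52.9464 F1159
M5
G0 X252.9597 Y118.0465
M3 S378
G01 X259.5668 Y144.7602 F1335
G01 X279.3980 Y125.6814 F1335
G01 X252.9597 Y118.0465 F1335
M5
G0 X160.9858 Y134.9357
M3 S922
G01 X76.1726 Y35.9564 F1159
G01 X151.0207 Y5.7462 F1159
G01 X94.0696 Y13.4156 F1159
G01 X292.3851 Y7.7237 F1159
G01 X160.9858 Y134.9357 F1159
M5
G0 X147.2976 Y23.1601
M3 S922
G01 X161.9005 Y41.3347 F1159
G01 X175.4620 Y55.3021 F1159
G01 X187.9821 Y65.0623 F1159
G01 X199.4606 Y70.6154 F1159
G01 X209.8977 Y71.9612 F1159
M5
G0 X112.7980 Y103.2725
M3 S922
G01 X122.5385 Y92.5178 F1159
G01 X129.5430 Y68.0027 F1159
G01 X132.8626 Y40.1888 F1159
G01 X131.5487 Y19.5376 F1159
G01 X124.6526 Y16.5106 F1159
M5

1 u = 1 mm; y_m = 148.6727 − y.

[1] `<polygon>` rectangle, #ff0000→cut S922 F1159: (46.8576,122.2353) → (174.7576,122.2353) → (174.7576,86.8586) → (46.8576,86.8586) → (46.8576,122.2353) (closed)

[2] `<circle>` circle, #ff0000→cut S922 F1159: (139.8087,52.9464) → (131.6426,78.0789) → (110.2636,93.6117) → (83.8378,93.6117) → (62.4588,78.0789) → (54.2927,52.9464) → (62.4588,27.8139) → (83.8378,12.2811) → (110.2636,12.2811) → (131.6426,27.8139) → (139.8087,52.9464) (closed)

[3] `<polygon>` regular polygon, #ff00ff→score S378 F1335: (252.9597,118.0465) → (259.5668,144.7602) → (279.3980,125.6814) → (252.9597,118.0465) (closed)

[4] `<path>` closed polygon, #ff0000→cut S922 F1159: (160.9858,134.9357) → (76.1726,35.9564) → (151.0207,5.7462) → (94.0696,13.4156) → (292.3851,7.7237) → (160.9858,134.9357) (closed)

[5] `<path>` quadratic bezier, #ff0000→cut S922 F1159: (147.2976,23.1601) → (161.9005,41.3347) → (175.4620,55.3021) → (187.9821,65.0623) → (199.4606,70.6154) → (209.8977,71.9612)

[6] `<path>` cubic bezier, #ff0000→cut S922 F1159: (112.7980,103.2725) → (122.5385,92.5178) → (129.5430,68.0027) → (132.8626,40.1888) → (131.5487,19.5376) → (124.6526,16.5106)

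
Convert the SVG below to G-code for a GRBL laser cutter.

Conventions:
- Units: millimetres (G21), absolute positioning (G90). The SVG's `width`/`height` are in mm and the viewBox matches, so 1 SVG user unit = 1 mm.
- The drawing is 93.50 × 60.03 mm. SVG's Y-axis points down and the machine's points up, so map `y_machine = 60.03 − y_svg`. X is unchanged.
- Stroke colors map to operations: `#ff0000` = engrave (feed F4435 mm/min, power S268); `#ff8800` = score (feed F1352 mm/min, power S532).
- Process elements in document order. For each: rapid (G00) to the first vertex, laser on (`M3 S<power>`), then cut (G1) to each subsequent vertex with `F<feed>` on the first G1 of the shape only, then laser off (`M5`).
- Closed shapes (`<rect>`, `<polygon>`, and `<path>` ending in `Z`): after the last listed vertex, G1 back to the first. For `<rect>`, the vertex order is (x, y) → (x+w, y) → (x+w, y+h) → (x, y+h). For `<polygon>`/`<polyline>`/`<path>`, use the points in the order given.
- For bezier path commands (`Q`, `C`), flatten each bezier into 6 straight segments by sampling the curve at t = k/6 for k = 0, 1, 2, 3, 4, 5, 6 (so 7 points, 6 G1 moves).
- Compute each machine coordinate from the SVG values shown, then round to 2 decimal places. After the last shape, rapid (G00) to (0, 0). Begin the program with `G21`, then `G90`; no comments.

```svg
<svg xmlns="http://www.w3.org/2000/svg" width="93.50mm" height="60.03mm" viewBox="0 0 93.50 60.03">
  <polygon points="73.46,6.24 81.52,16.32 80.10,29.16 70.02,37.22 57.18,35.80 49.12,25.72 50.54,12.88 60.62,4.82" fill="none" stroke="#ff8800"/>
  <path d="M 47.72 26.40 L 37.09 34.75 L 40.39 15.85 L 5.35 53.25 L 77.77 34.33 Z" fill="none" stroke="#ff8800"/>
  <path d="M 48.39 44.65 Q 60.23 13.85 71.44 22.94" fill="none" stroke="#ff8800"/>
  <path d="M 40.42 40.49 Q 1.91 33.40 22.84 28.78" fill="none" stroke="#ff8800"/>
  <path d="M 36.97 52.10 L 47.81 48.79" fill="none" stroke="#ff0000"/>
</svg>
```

G21
G90
G00 X73.46 Y53.79
M3 S532
G1 X81.52 Y43.71 F1352
G1 X80.10 Y30.87
G1 X70.02 Y22.81
G1 X57.18 Y24.23
G1 X49.12 Y34.31
G1 X50.54 Y47.15
G1 X60.62 Y55.21
G1 X73.46 Y53.79
M5
G00 X47.72 Y33.63
M3 S532
G1 X37.09 Y25.28 F1352
G1 X40.39 Y44.18
G1 X5.35 Y6.78
G1 X77.77 Y25.70
G1 X47.72 Y33.63
M5
G00 X48.39 Y15.38
M3 S532
G1 X52.32 Y24.54 F1352
G1 X56.21 Y31.48
G1 X60.07 Y36.21
G1 X63.90 Y38.72
G1 X67.69 Y39.01
G1 X71.44 Y37.09
M5
G00 X40.42 Y19.54
M3 S532
G1 X29.23 Y21.83 F1352
G1 X21.35 Y23.99
G1 X16.77 Y26.01
G1 X15.49 Y27.90
G1 X17.51 Y29.64
G1 X22.84 Y31.25
M5
G00 X36.97 Y7.93
M3 S268
G1 X47.81 Y11.24 F4435
M5
G00 X0.00 Y0.00

1 u = 1 mm; y_m = 60.03 − y.

[1] `<polygon>` regular polygon, #ff8800→score S532 F1352: (73.46,53.79) → (81.52,43.71) → (80.10,30.87) → (70.02,22.81) → (57.18,24.23) → (49.12,34.31) → (50.54,47.15) → (60.62,55.21) → (73.46,53.79) (closed)

[2] `<path>` closed polygon, #ff8800→score S532 F1352: (47.72,33.63) → (37.09,25.28) → (40.39,44.18) → (5.35,6.78) → (77.77,25.70) → (47.72,33.63) (closed)

[3] `<path>` quadratic bezier, #ff8800→score S532 F1352: (48.39,15.38) → (52.32,24.54) → (56.21,31.48) → (60.07,36.21) → (63.90,38.72) → (67.69,39.01) → (71.44,37.09)

[4] `<path>` quadratic bezier, #ff8800→score S532 F1352: (40.42,19.54) → (29.23,21.83) → (21.35,23.99) → (16.77,26.01) → (15.49,27.90) → (17.51,29.64) → (22.84,31.25)

[5] `<path>` line segment, #ff0000→engrave S268 F4435: (36.97,7.93) → (47.81,11.24)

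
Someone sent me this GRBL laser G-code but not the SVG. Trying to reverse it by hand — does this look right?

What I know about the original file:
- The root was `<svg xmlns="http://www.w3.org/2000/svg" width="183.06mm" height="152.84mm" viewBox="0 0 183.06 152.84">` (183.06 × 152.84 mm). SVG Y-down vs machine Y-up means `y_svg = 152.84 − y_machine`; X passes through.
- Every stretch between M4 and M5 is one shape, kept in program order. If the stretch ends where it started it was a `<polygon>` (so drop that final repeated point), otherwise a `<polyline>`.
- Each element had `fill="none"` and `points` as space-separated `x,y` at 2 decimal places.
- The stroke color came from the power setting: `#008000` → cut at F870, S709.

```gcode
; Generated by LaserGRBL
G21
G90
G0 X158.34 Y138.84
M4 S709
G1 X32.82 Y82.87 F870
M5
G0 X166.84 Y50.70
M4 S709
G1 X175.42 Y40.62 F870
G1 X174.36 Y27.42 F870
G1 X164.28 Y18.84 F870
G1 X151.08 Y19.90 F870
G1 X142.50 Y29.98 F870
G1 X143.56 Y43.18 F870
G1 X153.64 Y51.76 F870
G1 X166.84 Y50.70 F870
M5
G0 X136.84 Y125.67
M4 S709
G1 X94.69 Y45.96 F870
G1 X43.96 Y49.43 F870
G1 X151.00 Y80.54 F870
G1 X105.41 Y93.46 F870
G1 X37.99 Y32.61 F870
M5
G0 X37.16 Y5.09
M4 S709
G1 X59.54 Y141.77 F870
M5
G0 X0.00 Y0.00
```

<svg xmlns="http://www.w3.org/2000/svg" width="183.06mm" height="152.84mm" viewBox="0 0 183.06 152.84">
  <polyline points="158.34,14.00 32.82,69.97" fill="none" stroke="#008000"/>
  <polygon points="166.84,102.14 175.42,112.22 174.36,125.42 164.28,134.00 151.08,132.94 142.50,122.86 143.56,109.66 153.64,101.08" fill="none" stroke="#008000"/>
  <polyline points="136.84,27.17 94.69,106.88 43.96,103.41 151.00,72.30 105.41,59.38 37.99,120.23" fill="none" stroke="#008000"/>
  <polyline points="37.16,147.75 59.54,11.07" fill="none" stroke="#008000"/>
</svg>

Machine Y-up, SVG Y-down with viewBox height 152.84, so y_svg = 152.84 − y_machine; X carries over. Every run uses S709, so all elements get stroke `#008000` (cut).

Run 1: The run is open, so emit a `<polyline>` with points (Y-flipped): 158.34,14.00 32.82,69.97.

Run 2: The run returns to its start, so emit a `<polygon>` with points (Y-flipped): 166.84,102.14 175.42,112.22 174.36,125.42 164.28,134.00 151.08,132.94 142.50,122.86 143.56,109.66 153.64,101.08.

Run 3: The run is open, so emit a `<polyline>` with points (Y-flipped): 136.84,27.17 94.69,106.88 43.96,103.41 151.00,72.30 105.41,59.38 37.99,120.23.

Run 4: The run is open, so emit a `<polyline>` with points (Y-flipped): 37.16,147.75 59.54,11.07.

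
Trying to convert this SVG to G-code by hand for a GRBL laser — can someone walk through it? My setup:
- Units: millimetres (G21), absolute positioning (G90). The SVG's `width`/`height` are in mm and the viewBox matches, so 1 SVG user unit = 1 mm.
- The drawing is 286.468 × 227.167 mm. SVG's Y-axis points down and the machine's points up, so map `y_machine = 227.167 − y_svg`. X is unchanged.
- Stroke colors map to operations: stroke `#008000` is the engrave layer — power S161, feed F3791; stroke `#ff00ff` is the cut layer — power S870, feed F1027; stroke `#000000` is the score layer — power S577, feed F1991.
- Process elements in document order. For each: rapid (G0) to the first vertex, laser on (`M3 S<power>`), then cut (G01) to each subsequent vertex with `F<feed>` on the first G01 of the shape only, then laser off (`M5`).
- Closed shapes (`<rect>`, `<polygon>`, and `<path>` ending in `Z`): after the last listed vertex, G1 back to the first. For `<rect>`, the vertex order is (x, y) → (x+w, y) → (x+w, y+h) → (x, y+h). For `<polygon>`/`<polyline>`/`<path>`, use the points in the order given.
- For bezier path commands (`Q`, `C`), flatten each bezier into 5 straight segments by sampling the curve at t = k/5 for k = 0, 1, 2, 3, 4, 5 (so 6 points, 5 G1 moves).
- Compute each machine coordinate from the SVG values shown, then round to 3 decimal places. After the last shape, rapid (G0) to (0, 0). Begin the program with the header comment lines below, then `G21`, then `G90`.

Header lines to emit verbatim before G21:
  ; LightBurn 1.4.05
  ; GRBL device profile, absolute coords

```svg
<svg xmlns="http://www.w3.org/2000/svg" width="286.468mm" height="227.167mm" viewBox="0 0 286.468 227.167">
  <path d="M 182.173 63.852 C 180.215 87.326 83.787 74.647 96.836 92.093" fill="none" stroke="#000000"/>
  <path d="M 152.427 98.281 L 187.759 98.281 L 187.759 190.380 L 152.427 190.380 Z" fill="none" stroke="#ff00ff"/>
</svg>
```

; LightBurn 1.4.05
; GRBL device profile, absolute coords
G21
G90
G0 X182.173 Y163.315
M3 S577
G01 X171.293 Y153.039 F1991
G01 X147.530 Y148.258
G01 X120.674 Y145.791
G01 X100.512 Y142.457
G01 X96.836 Y135.074
M5
G0 X152.427 Y128.886
M3 S870
G01 X187.759 Y128.886 F1027
G01 X187.759 Y36.787
G01 X152.427 Y36.787
G01 X152.427 Y128.886
M5
G0 X0.000 Y0.000

viewBox `0 0 286.468 227.167` with mm width/height → 1 unit = 1 mm. Flip: y_m = 227.167 − y_svg.

**Shape 1** — `<path>` cubic bezier, stroke `#000000` → score (S577, F1991). Control points (SVG): P0=(182.173,63.852), P1=(180.215,87.326), P2=(83.787,74.647), P3=(96.836,92.093); sampled at t=k/5. Machine vertices: (182.173,163.315) → (171.293,153.039) → (147.530,148.258) → (120.674,145.791) → (100.512,142.457) → (96.836,135.074). Open path.

**Shape 2** — `<path>` rectangle, stroke `#ff00ff` → cut (S870, F1027). Machine vertices: (152.427,128.886) → (187.759,128.886) → (187.759,36.787) → (152.427,36.787) → (152.427,128.886). Closed: final G1 returns to the first vertex.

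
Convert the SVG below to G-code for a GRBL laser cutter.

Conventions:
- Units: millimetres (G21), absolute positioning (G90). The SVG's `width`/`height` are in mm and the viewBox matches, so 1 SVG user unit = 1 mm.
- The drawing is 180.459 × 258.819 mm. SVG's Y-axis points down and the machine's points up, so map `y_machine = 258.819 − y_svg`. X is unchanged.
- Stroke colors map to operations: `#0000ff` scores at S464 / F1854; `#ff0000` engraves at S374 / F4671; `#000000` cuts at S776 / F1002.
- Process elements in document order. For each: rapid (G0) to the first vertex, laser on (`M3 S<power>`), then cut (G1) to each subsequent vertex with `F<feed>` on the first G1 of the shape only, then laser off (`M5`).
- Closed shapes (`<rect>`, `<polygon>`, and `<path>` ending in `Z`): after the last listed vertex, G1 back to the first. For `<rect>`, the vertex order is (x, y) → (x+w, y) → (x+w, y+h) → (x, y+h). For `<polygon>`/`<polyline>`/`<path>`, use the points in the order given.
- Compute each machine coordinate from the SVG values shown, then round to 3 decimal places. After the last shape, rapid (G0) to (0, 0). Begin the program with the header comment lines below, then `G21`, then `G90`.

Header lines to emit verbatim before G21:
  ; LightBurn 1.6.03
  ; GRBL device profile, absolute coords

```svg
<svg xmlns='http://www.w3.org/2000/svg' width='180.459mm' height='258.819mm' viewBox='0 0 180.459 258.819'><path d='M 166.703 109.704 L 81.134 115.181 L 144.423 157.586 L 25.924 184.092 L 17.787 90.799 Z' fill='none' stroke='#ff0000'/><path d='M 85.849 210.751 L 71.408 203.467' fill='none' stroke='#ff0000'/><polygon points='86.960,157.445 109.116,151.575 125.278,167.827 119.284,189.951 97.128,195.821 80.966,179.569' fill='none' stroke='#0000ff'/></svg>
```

; LightBurn 1.6.03
; GRBL device profile, absolute coords
G21
G90
G0 X166.703 Y149.115
M3 S374
G1 X81.134 Y143.638 F4671
G1 X144.423 Y101.233
G1 X25.924 Y74.727
G1 X17.787 Y168.020
G1 X166.703 Y149.115
M5
G0 X85.849 Y48.068
M3 S374
G1 X71.408 Y55.352 F4671
M5
G0 X86.960 Y101.374
M3 S464
G1 X109.116 Y107.244 F1854
G1 X125.278 Y90.992
G1 X119.284 Y68.868
G1 X97.128 Y62.998
G1 X80.966 Y79.250
G1 X86.960 Y101.374
M5
G0 X0.000 Y0.000

viewBox `0 0 180.459 258.819` with mm width/height → 1 unit = 1 mm. Flip: y_m = 258.819 − y_svg.

**Shape 1** — `<path>` closed polygon, stroke `#ff0000` → engrave (S374, F4671). Machine vertices: (166.703,149.115) → (81.134,143.638) → (144.423,101.233) → (25.924,74.727) → (17.787,168.020) → (166.703,149.115). Closed: final G1 returns to the first vertex.

**Shape 2** — `<path>` line segment, stroke `#ff0000` → engrave (S374, F4671). Machine vertices: (85.849,48.068) → (71.408,55.352). Open path.

**Shape 3** — `<polygon>` regular polygon, stroke `#0000ff` → score (S464, F1854). Machine vertices: (86.960,101.374) → (109.116,107.244) → (125.278,90.992) → (119.284,68.868) → (97.128,62.998) → (80.966,79.250) → (86.960,101.374). Closed: final G1 returns to the first vertex.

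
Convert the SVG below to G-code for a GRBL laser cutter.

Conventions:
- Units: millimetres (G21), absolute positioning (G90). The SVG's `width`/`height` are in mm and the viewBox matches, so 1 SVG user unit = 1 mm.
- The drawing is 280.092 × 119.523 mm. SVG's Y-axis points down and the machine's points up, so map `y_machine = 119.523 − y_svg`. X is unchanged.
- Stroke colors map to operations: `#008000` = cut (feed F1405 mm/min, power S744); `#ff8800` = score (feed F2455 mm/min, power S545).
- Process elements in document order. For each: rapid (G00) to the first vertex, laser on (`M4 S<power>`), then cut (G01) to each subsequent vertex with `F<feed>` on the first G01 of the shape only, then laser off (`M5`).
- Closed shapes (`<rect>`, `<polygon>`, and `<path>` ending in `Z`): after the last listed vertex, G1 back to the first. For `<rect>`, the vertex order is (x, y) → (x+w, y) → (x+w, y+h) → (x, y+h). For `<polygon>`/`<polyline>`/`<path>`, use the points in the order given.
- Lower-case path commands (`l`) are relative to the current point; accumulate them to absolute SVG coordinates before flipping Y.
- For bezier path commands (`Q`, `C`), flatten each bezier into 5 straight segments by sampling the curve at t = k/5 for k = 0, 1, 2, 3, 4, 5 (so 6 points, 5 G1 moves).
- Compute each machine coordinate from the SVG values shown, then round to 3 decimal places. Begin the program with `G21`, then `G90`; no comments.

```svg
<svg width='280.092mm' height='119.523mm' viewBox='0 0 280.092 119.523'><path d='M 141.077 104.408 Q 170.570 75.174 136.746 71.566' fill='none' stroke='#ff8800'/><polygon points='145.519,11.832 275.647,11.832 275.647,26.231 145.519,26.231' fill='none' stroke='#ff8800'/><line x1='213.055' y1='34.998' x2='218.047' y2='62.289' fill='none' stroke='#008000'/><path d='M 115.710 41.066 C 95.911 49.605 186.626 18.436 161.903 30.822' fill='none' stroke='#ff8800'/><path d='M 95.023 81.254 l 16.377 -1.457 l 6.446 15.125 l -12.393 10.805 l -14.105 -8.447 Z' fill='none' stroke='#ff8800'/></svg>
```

G21
G90
G00 X141.077 Y15.115
M4 S545
G01 X150.342 Y25.784 F2455
G01 X154.541 Y34.402
G01 X153.674 Y40.970
G01 X147.743 Y45.489
G01 X136.746 Y47.957
M5
G00 X145.519 Y107.691
M4 S545
G01 X275.647 Y107.691 F2455
G01 X275.647 Y93.292
G01 X145.519 Y93.292
G01 X145.519 Y107.691
M5
G00 X213.055 Y84.525
M4 S744
G01 X218.047 Y57.234 F1405
M5
G00 X115.710 Y78.457
M4 S545
G01 X115.285 Y77.432 F2455
G01 X130.537 Y81.941
G01 X150.621 Y87.987
G01 X164.692 Y91.572
G01 X161.903 Y88.701
M5
G00 X95.023 Y38.269
M4 S545
G01 X111.400 Y39.726 F2455
G01 X117.846 Y24.601
G01 X105.453 Y13.796
G01 X91.348 Y22.243
G01 X95.023 Y38.269
M5

viewBox `0 0 280.092 119.523` with mm width/height → 1 unit = 1 mm. Flip: y_m = 119.523 − y_svg.

**Shape 1** — `<path>` quadratic bezier, stroke `#ff8800` → score (S545, F2455). Control points (SVG): P0=(141.077,104.408), P1=(170.570,75.174), P2=(136.746,71.566); sampled at t=k/5. Machine vertices: (141.077,15.115) → (150.342,25.784) → (154.541,34.402) → (153.674,40.970) → (147.743,45.489) → (136.746,47.957). Open path.

**Shape 2** — `<polygon>` rectangle, stroke `#ff8800` → score (S545, F2455). Machine vertices: (145.519,107.691) → (275.647,107.691) → (275.647,93.292) → (145.519,93.292) → (145.519,107.691). Closed: final G1 returns to the first vertex.

**Shape 3** — `<line>` line segment, stroke `#008000` → cut (S744, F1405). Machine vertices: (213.055,84.525) → (218.047,57.234). Open path.

**Shape 4** — `<path>` cubic bezier, stroke `#ff8800` → score (S545, F2455). Control points (SVG): P0=(115.710,41.066), P1=(95.911,49.605), P2=(186.626,18.436), P3=(161.903,30.822); sampled at t=k/5. Machine vertices: (115.710,78.457) → (115.285,77.432) → (130.537,81.941) → (150.621,87.987) → (164.692,91.572) → (161.903,88.701). Open path.

**Shape 5** — `<path>` regular polygon, stroke `#ff8800` → score (S545, F2455). Machine vertices: (95.023,38.269) → (111.400,39.726) → (117.846,24.601) → (105.453,13.796) → (91.348,22.243) → (95.023,38.269). Closed: final G1 returns to the first vertex.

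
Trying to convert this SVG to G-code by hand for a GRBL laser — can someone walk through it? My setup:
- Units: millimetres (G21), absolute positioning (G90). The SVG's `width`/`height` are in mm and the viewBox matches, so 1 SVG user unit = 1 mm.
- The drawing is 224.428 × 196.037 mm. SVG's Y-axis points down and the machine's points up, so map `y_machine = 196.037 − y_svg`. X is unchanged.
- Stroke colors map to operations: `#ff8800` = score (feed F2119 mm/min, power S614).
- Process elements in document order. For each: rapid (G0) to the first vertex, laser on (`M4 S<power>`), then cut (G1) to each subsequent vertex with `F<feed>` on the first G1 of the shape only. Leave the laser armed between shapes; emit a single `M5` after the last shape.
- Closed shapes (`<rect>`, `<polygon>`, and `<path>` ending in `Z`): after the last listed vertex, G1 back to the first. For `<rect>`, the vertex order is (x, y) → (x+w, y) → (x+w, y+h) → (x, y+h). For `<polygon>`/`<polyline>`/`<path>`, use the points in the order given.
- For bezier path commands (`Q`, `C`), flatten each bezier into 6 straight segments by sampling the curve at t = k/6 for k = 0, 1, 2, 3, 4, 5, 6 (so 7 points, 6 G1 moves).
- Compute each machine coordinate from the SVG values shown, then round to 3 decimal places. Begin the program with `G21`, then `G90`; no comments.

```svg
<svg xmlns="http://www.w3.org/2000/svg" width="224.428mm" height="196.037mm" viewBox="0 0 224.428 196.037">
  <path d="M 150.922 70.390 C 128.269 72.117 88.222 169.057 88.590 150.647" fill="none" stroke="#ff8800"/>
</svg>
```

Since the viewBox matches the mm dimensions, user units are millimetres directly. The only transform is the Y-flip y_m = 196.037 − y_svg.

Shape 1 is a cubic bezier drawn with `<path>`. Its stroke #ff8800 means score at S614, F2119. After flipping Y the toolpath is (150.922,125.647) → (138.414,117.824) → (124.612,99.981) → (111.123,77.967) → (99.553,57.631) → (91.506,44.823) → (88.590,45.390).

G21
G90
G0 X150.922 Y125.647
M4 S614
G1 X138.414 Y117.824 F2119
G1 X124.612 Y99.981
G1 X111.123 Y77.967
G1 X99.553 Y57.631
G1 X91.506 Y44.823
G1 X88.590 Y45.390
M5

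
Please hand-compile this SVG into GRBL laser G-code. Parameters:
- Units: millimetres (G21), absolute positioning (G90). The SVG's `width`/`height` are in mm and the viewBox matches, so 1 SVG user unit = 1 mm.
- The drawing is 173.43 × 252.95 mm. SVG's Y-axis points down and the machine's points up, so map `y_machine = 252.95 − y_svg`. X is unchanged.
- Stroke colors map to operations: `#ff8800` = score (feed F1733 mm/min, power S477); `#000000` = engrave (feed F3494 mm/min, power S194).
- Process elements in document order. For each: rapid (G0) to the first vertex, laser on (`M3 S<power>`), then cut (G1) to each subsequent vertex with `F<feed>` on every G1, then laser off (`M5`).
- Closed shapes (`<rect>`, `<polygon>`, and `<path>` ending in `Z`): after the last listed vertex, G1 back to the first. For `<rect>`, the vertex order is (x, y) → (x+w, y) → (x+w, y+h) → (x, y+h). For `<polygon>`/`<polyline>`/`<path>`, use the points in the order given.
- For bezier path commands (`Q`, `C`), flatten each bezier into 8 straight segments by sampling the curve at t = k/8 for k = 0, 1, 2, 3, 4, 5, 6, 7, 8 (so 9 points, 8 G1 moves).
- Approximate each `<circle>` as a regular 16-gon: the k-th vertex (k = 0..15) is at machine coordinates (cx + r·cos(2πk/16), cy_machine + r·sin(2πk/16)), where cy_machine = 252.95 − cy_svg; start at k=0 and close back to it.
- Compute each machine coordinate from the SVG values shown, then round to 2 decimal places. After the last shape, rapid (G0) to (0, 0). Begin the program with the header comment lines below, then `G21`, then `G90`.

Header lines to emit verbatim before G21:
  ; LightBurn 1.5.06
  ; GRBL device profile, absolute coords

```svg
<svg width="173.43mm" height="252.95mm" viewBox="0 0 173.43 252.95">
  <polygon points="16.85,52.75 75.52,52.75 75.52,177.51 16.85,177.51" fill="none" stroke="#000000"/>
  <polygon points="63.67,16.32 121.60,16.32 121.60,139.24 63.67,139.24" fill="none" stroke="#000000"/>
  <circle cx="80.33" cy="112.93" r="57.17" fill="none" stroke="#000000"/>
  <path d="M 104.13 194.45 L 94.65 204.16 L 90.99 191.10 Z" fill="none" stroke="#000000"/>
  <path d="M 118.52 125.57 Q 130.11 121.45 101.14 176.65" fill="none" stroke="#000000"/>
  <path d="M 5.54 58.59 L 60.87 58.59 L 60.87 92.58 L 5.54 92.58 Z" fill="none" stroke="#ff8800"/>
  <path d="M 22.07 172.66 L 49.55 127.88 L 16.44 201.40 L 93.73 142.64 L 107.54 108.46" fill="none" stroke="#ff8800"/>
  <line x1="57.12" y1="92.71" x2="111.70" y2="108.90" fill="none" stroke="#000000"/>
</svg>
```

; LightBurn 1.5.06
; GRBL device profile, absolute coords
G21
G90
G0 X16.85 Y200.20
M3 S194
G1 X75.52 Y200.20 F3494
G1 X75.52 Y75.44 F3494
G1 X16.85 Y75.44 F3494
G1 X16.85 Y200.20 F3494
M5
G0 X63.67 Y236.63
M3 S194
G1 X121.60 Y236.63 F3494
G1 X121.60 Y113.71 F3494
G1 X63.67 Y113.71 F3494
G1 X63.67 Y236.63 F3494
M5
G0 X137.50 Y140.02
M3 S194
G1 X133.15 Y161.90 F3494
G1 X120.76 Y180.45 F3494
G1 X102.21 Y192.84 F3494
G1 X80.33 Y197.19 F3494
G1 X58.45 Y192.84 F3494
G1 X39.90 Y180.45 F3494
G1 X27.51 Y161.90 F3494
G1 X23.16 Y140.02 F3494
G1 X27.51 Y118.14 F3494
G1 X39.90 Y99.59 F3494
G1 X58.45 Y87.20 F3494
G1 X80.33 Y82.85 F3494
G1 X102.21 Y87.20 F3494
G1 X120.76 Y99.59 F3494
G1 X133.15 Y118.14 F3494
G1 X137.50 Y140.02 F3494
M5
G0 X104.13 Y58.50
M3 S194
G1 X94.65 Y48.79 F3494
G1 X90.99 Y61.85 F3494
G1 X104.13 Y58.50 F3494
M5
G0 X118.52 Y127.38
M3 S194
G1 X120.78 Y127.48 F3494
G1 X121.78 Y125.73 F3494
G1 X121.51 Y122.13 F3494
G1 X119.97 Y116.67 F3494
G1 X117.16 Y109.36 F3494
G1 X113.09 Y100.19 F3494
G1 X107.75 Y89.17 F3494
G1 X101.14 Y76.30 F3494
M5
G0 X5.54 Y194.36
M3 S477
G1 X60.87 Y194.36 F1733
G1 X60.87 Y160.37 F1733
G1 X5.54 Y160.37 F1733
G1 X5.54 Y194.36 F1733
M5
G0 X22.07 Y80.29
M3 S477
G1 X49.55 Y125.07 F1733
G1 X16.44 Y51.55 F1733
G1 X93.73 Y110.31 F1733
G1 X107.54 Y144.49 F1733
M5
G0 X57.12 Y160.24
M3 S194
G1 X111.70 Y144.05 F3494
M5
G0 X0.00 Y0.00

viewBox `0 0 173.43 252.95` with mm width/height → 1 unit = 1 mm. Flip: y_m = 252.95 − y_svg.

**Shape 1** — `<polygon>` rectangle, stroke `#000000` → engrave (S194, F3494). Machine vertices: (16.85,200.20) → (75.52,200.20) → (75.52,75.44) → (16.85,75.44) → (16.85,200.20). Closed: final G1 returns to the first vertex.

**Shape 2** — `<polygon>` rectangle, stroke `#000000` → engrave (S194, F3494). Machine vertices: (63.67,236.63) → (121.60,236.63) → (121.60,113.71) → (63.67,113.71) → (63.67,236.63). Closed: final G1 returns to the first vertex.

**Shape 3** — `<circle>` circle, stroke `#000000` → engrave (S194, F3494). Machine vertices: (137.50,140.02) → (133.15,161.90) → (120.76,180.45) → (102.21,192.84) → (80.33,197.19) → (58.45,192.84) → (39.90,180.45) → (27.51,161.90) → (23.16,140.02) → (27.51,118.14) → (39.90,99.59) → (58.45,87.20) → (80.33,82.85) → (102.21,87.20) → (120.76,99.59) → (133.15,118.14) → (137.50,140.02). Closed: final G1 returns to the first vertex.

**Shape 4** — `<path>` regular polygon, stroke `#000000` → engrave (S194, F3494). Machine vertices: (104.13,58.50) → (94.65,48.79) → (90.99,61.85) → (104.13,58.50). Closed: final G1 returns to the first vertex.

**Shape 5** — `<path>` quadratic bezier, stroke `#000000` → engrave (S194, F3494). Control points (SVG): P0=(118.52,125.57), P1=(130.11,121.45), P2=(101.14,176.65); sampled at t=k/8. Machine vertices: (118.52,127.38) → (120.78,127.48) → (121.78,125.73) → (121.51,122.13) → (119.97,116.67) → (117.16,109.36) → (113.09,100.19) → (107.75,89.17) → (101.14,76.30). Open path.

**Shape 6** — `<path>` rectangle, stroke `#ff8800` → score (S477, F1733). Machine vertices: (5.54,194.36) → (60.87,194.36) → (60.87,160.37) → (5.54,160.37) → (5.54,194.36). Closed: final G1 returns to the first vertex.

**Shape 7** — `<path>` open polyline, stroke `#ff8800` → score (S477, F1733). Machine vertices: (22.07,80.29) → (49.55,125.07) → (16.44,51.55) → (93.73,110.31) → (107.54,144.49). Open path.

**Shape 8** — `<line>` line segment, stroke `#000000` → engrave (S194, F3494). Machine vertices: (57.12,160.24) → (111.70,144.05). Open path.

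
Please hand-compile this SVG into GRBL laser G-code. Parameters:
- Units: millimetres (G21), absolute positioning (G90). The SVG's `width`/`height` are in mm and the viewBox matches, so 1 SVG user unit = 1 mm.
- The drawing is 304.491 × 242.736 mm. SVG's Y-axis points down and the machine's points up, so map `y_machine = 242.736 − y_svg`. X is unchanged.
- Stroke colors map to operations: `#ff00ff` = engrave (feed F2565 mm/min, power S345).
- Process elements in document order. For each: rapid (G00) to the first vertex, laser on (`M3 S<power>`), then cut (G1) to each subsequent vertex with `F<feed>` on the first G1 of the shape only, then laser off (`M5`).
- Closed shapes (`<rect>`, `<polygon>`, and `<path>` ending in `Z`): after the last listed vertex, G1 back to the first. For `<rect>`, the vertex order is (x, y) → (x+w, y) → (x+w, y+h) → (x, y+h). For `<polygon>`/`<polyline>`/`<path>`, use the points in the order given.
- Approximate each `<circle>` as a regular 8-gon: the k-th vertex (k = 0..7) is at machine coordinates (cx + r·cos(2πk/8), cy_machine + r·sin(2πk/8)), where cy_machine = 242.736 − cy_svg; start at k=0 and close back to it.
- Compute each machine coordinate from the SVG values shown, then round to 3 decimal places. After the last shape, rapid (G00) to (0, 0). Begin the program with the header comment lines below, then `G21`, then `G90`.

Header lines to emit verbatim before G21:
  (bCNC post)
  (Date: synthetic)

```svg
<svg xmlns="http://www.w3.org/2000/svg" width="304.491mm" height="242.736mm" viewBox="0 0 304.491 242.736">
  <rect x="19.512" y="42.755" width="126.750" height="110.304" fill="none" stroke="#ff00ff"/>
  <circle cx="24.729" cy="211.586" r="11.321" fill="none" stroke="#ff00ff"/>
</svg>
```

(bCNC post)
(Date: synthetic)
G21
G90
G00 X19.512 Y199.981
M3 S345
G1 X146.262 Y199.981 F2565
G1 X146.262 Y89.677
G1 X19.512 Y89.677
G1 X19.512 Y199.981
M5
G00 X36.050 Y31.150
M3 S345
G1 X32.734 Y39.155 F2565
G1 X24.729 Y42.471
G1 X16.724 Y39.155
G1 X13.408 Y31.150
G1 X16.724 Y23.145
G1 X24.729 Y19.829
G1 X32.734 Y23.145
G1 X36.050 Y31.150
M5
G00 X0.000 Y0.000

viewBox `0 0 304.491 242.736` with mm width/height → 1 unit = 1 mm. Flip: y_m = 242.736 − y_svg.

**Shape 1** — `<rect>` rectangle, stroke `#ff00ff` → engrave (S345, F2565). Machine vertices: (19.512,199.981) → (146.262,199.981) → (146.262,89.677) → (19.512,89.677) → (19.512,199.981). Closed: final G1 returns to the first vertex.

**Shape 2** — `<circle>` circle, stroke `#ff00ff` → engrave (S345, F2565). Machine vertices: (36.050,31.150) → (32.734,39.155) → (24.729,42.471) → (16.724,39.155) → (13.408,31.150) → (16.724,23.145) → (24.729,19.829) → (32.734,23.145) → (36.050,31.150). Closed: final G1 returns to the first vertex.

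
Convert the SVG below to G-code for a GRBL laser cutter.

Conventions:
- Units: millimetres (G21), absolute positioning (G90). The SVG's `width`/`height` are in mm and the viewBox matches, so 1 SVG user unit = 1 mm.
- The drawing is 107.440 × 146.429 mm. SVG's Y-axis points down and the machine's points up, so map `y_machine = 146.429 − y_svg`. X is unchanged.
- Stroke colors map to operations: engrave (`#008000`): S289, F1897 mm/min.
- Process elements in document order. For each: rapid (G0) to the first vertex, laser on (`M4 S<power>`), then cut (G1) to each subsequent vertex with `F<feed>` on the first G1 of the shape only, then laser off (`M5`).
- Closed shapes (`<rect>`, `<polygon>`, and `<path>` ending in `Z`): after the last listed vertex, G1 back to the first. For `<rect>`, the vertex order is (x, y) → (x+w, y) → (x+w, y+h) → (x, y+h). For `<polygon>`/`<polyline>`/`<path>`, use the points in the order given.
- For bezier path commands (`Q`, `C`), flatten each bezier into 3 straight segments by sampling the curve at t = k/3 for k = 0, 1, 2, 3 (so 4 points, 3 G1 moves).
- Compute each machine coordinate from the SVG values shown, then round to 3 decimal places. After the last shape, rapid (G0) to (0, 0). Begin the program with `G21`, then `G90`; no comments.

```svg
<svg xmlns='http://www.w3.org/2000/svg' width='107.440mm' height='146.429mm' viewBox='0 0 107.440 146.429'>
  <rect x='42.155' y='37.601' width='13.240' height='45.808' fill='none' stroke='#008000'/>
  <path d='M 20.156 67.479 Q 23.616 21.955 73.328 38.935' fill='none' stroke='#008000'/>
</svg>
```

G21
G90
G0 X42.155 Y108.828
M4 S289
G1 X55.395 Y108.828 F1897
G1 X55.395 Y63.020
G1 X42.155 Y63.020
G1 X42.155 Y108.828
M5
G0 X20.156 Y78.950
M4 S289
G1 X27.602 Y102.354 F1897
G1 X45.326 Y111.869
G1 X73.328 Y107.494
M5
G0 X0.000 Y0.000

viewBox `0 0 107.440 146.429` with mm width/height → 1 unit = 1 mm. Flip: y_m = 146.429 − y_svg.

**Shape 1** — `<rect>` rectangle, stroke `#008000` → engrave (S289, F1897). Machine vertices: (42.155,108.828) → (55.395,108.828) → (55.395,63.020) → (42.155,63.020) → (42.155,108.828). Closed: final G1 returns to the first vertex.

**Shape 2** — `<path>` quadratic bezier, stroke `#008000` → engrave (S289, F1897). Control points (SVG): P0=(20.156,67.479), P1=(23.616,21.955), P2=(73.328,38.935); sampled at t=k/3. Machine vertices: (20.156,78.950) → (27.602,102.354) → (45.326,111.869) → (73.328,107.494). Open path.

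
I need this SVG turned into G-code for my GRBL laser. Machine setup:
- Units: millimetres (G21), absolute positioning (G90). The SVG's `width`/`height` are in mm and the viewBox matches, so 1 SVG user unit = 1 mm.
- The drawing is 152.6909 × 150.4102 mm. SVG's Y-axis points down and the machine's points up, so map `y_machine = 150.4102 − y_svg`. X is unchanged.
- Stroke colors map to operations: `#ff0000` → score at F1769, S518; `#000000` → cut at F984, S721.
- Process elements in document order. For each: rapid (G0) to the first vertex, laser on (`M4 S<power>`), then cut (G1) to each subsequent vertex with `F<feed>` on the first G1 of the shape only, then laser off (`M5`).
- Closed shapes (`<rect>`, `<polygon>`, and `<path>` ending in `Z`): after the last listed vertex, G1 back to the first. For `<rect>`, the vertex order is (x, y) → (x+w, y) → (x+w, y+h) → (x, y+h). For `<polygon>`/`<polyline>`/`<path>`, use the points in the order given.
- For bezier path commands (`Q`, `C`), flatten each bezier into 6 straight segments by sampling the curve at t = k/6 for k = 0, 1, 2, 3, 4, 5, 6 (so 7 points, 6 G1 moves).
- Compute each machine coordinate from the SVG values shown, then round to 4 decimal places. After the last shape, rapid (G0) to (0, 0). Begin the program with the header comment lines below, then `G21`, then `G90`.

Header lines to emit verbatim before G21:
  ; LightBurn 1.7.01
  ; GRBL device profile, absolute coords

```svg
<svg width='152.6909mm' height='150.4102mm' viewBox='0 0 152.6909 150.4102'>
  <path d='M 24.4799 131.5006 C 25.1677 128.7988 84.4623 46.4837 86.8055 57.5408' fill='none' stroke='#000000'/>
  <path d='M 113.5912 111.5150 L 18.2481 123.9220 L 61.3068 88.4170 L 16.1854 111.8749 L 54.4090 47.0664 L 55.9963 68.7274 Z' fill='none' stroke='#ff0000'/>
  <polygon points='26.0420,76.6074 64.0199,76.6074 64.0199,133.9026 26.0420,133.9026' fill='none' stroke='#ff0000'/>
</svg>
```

; LightBurn 1.7.01
; GRBL device profile, absolute coords
G21
G90
G0 X24.4799 Y18.9096
M4 S721
G1 X29.1727 Y26.0941 F984
G1 X40.4234 Y41.7423
G1 X55.0219 Y61.0491
G1 X69.7584 Y79.2093
G1 X81.4229 Y91.4178
G1 X86.8055 Y92.8694
M5
G0 X113.5912 Y38.8952
M4 S518
G1 X18.2481 Y26.4882 F1769
G1 X61.3068 Y61.9932
G1 X16.1854 Y38.5353
G1 X54.4090 Y103.3438
G1 X55.9963 Y81.6828
G1 X113.5912 Y38.8952
M5
G0 X26.0420 Y73.8028
M4 S518
G1 X64.0199 Y73.8028 F1769
G1 X64.0199 Y16.5076
G1 X26.0420 Y16.5076
G1 X26.0420 Y73.8028
M5
G0 X0.0000 Y0.0000

viewBox `0 0 152.6909 150.4102` with mm width/height → 1 unit = 1 mm. Flip: y_m = 150.4102 − y_svg.

**Shape 1** — `<path>` cubic bezier, stroke `#000000` → cut (S721, F984). Control points (SVG): P0=(24.4799,131.5006), P1=(25.1677,128.7988), P2=(84.4623,46.4837), P3=(86.8055,57.5408); sampled at t=k/6. Machine vertices: (24.4799,18.9096) → (29.1727,26.0941) → (40.4234,41.7423) → (55.0219,61.0491) → (69.7584,79.2093) → (81.4229,91.4178) → (86.8055,92.8694). Open path.

**Shape 2** — `<path>` closed polygon, stroke `#ff0000` → score (S518, F1769). Machine vertices: (113.5912,38.8952) → (18.2481,26.4882) → (61.3068,61.9932) → (16.1854,38.5353) → (54.4090,103.3438) → (55.9963,81.6828) → (113.5912,38.8952). Closed: final G1 returns to the first vertex.

**Shape 3** — `<polygon>` rectangle, stroke `#ff0000` → score (S518, F1769). Machine vertices: (26.0420,73.8028) → (64.0199,73.8028) → (64.0199,16.5076) → (26.0420,16.5076) → (26.0420,73.8028). Closed: final G1 returns to the first vertex.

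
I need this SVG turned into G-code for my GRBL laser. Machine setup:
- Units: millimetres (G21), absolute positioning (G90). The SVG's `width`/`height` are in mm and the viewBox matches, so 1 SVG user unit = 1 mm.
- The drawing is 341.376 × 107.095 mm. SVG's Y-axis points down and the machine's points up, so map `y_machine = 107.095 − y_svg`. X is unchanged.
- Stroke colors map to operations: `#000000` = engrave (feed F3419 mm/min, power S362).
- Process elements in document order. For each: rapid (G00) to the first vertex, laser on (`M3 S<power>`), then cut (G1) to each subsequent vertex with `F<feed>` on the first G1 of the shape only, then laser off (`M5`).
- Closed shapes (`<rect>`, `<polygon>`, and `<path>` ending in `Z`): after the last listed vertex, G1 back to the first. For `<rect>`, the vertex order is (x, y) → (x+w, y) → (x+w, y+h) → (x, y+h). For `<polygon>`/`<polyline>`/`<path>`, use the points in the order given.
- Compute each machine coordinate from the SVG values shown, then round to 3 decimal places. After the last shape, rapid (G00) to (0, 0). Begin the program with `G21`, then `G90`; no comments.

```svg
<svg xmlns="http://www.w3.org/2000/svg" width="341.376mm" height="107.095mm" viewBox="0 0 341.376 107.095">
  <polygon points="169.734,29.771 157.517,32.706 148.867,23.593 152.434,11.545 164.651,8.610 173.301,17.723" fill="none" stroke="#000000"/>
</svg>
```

G21
G90
G00 X169.734 Y77.324
M3 S362
G1 X157.517 Y74.389 F3419
G1 X148.867 Y83.502
G1 X152.434 Y95.550
G1 X164.651 Y98.485
G1 X173.301 Y89.372
G1 X169.734 Y77.324
M5
G00 X0.000 Y0.000

Since the viewBox matches the mm dimensions, user units are millimetres directly. The only transform is the Y-flip y_m = 107.095 − y_svg.

Shape 1 is a regular polygon drawn with `<polygon>`. Its stroke #000000 means engrave at S362, F3419. After flipping Y the toolpath is (169.734,77.324) → (157.517,74.389) → (148.867,83.502) → (152.434,95.550) → (164.651,98.485) → (173.301,89.372) → (169.734,77.324), returning to the start.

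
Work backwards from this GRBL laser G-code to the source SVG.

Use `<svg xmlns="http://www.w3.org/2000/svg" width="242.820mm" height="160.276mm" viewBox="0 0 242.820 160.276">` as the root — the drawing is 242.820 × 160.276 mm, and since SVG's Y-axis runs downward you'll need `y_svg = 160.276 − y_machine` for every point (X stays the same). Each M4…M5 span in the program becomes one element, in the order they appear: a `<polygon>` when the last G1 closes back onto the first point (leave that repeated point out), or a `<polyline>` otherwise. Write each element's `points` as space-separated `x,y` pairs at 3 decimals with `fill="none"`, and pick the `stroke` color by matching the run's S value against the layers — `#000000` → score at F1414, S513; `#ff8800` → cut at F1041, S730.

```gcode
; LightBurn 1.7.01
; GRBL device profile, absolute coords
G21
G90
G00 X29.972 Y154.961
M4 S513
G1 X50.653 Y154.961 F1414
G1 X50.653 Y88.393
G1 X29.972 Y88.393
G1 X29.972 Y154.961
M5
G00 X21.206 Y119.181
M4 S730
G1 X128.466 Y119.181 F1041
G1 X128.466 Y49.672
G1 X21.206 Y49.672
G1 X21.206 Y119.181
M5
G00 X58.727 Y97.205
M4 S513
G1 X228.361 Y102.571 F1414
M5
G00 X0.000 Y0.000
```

Each laser-on run becomes one SVG element. Flip Y back into SVG space with y_svg = 160.276 − y_machine.

Run 1: S513 ⇒ score layer `#000000`. The run returns to its start, so emit a `<polygon>` with points (Y-flipped): 29.972,5.315 50.653,5.315 50.653,71.883 29.972,71.883.

Run 2: the run's S730 means `#ff8800` (cut). The run returns to its start, so emit a `<polygon>` with points (Y-flipped): 21.206,41.095 128.466,41.095 128.466,110.604 21.206,110.604.

Run 3: the run's S513 means `#000000` (score). The run is open, so emit a `<polyline>` with points (Y-flipped): 58.727,63.071 228.361,57.705.

<svg xmlns="http://www.w3.org/2000/svg" width="242.820mm" height="160.276mm" viewBox="0 0 242.820 160.276">
  <polygon points="29.972,5.315 50.653,5.315 50.653,71.883 29.972,71.883" fill="none" stroke="#000000"/>
  <polygon points="21.206,41.095 128.466,41.095 128.466,110.604 21.206,110.604" fill="none" stroke="#ff8800"/>
  <polyline points="58.727,63.071 228.361,57.705" fill="none" stroke="#000000"/>
</svg>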